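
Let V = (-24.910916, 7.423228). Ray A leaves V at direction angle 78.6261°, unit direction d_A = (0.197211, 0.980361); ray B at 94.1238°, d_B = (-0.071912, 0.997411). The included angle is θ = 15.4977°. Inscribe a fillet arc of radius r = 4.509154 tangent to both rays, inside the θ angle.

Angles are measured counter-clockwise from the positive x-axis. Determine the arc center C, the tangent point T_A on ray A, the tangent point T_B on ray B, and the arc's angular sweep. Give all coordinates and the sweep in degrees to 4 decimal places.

bisector direction at 86.3749° = (0.063227,0.997999)
center distance |VC| = r/sin(θ/2) = 4.509154/sin(7.7489°) = 33.442996
C = V + |VC|·bis = (-22.7964,40.7993)
T_A = V + ((C−V)·d_A)·d_A = V + 33.1376·d_A = (-18.3758,39.9101)
T_B = V + ((C−V)·d_B)·d_B = V + 33.1376·d_B = (-27.2939,40.4750)
sweep = 180° − θ = 164.5023°

center=(-22.7964,40.7993) T_A=(-18.3758,39.9101) T_B=(-27.2939,40.4750) sweep=164.5023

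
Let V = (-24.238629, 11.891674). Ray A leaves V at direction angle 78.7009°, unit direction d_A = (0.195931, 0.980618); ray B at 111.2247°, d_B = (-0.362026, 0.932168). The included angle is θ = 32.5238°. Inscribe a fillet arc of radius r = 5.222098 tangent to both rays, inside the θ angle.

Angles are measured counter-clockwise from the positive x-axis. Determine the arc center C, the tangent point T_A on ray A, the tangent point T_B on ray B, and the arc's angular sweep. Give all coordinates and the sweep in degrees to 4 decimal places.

center=(-25.8519,30.4702) T_A=(-20.7310,29.4471) T_B=(-30.7198,28.5797) sweep=147.4762

bisector direction at 94.9628° = (-0.086509,0.996251)
center distance |VC| = r/sin(θ/2) = 5.222098/sin(16.2619°) = 18.648458
C = V + |VC|·bis = (-25.8519,30.4702)
T_A = V + ((C−V)·d_A)·d_A = V + 17.9024·d_A = (-20.7310,29.4471)
T_B = V + ((C−V)·d_B)·d_B = V + 17.9024·d_B = (-30.7198,28.5797)
sweep = 180° − θ = 147.4762°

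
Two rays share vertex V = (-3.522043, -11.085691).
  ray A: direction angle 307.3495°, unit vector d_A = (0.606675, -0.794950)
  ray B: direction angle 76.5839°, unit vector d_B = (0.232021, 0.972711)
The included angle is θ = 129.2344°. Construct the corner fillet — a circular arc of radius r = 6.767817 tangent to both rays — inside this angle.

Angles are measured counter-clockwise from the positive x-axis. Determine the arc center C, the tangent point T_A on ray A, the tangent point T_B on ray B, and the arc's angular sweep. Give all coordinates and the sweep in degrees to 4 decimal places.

bisector direction at 11.9667° = (0.978268,0.207343)
center distance |VC| = r/sin(θ/2) = 6.767817/sin(64.6172°) = 7.490965
C = V + |VC|·bis = (3.8061,-9.5325)
T_A = V + ((C−V)·d_A)·d_A = V + 3.2111·d_A = (-1.5739,-13.6384)
T_B = V + ((C−V)·d_B)·d_B = V + 3.2111·d_B = (-2.7770,-7.9622)
sweep = 180° − θ = 50.7656°

center=(3.8061,-9.5325) T_A=(-1.5739,-13.6384) T_B=(-2.7770,-7.9622) sweep=50.7656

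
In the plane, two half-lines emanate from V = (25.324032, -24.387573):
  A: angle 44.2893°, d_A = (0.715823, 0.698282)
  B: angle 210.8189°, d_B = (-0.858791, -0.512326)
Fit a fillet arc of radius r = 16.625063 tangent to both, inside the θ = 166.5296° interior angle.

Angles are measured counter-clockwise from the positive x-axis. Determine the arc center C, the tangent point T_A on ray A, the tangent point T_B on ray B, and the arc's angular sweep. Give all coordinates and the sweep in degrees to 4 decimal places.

center=(15.1205,-11.1160) T_A=(26.7294,-23.0166) T_B=(23.6379,-25.3934) sweep=13.4704

bisector direction at 127.5541° = (-0.609510,0.792778)
center distance |VC| = r/sin(θ/2) = 16.625063/sin(83.2648°) = 16.740593
C = V + |VC|·bis = (15.1205,-11.1160)
T_A = V + ((C−V)·d_A)·d_A = V + 1.9634·d_A = (26.7294,-23.0166)
T_B = V + ((C−V)·d_B)·d_B = V + 1.9634·d_B = (23.6379,-25.3934)
sweep = 180° − θ = 13.4704°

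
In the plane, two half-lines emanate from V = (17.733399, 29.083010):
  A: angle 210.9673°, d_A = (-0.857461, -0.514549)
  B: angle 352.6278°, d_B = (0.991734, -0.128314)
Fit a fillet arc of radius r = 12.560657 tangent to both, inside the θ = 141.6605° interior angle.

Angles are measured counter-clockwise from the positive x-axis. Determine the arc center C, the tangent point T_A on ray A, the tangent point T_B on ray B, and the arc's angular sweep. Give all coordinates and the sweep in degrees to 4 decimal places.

center=(20.4522,16.0659) T_A=(13.9892,26.8362) T_B=(22.0640,28.5227) sweep=38.3395

bisector direction at 281.7976° = (0.204454,-0.978876)
center distance |VC| = r/sin(θ/2) = 12.560657/sin(70.8303°) = 13.298035
C = V + |VC|·bis = (20.4522,16.0659)
T_A = V + ((C−V)·d_A)·d_A = V + 4.3666·d_A = (13.9892,26.8362)
T_B = V + ((C−V)·d_B)·d_B = V + 4.3666·d_B = (22.0640,28.5227)
sweep = 180° − θ = 38.3395°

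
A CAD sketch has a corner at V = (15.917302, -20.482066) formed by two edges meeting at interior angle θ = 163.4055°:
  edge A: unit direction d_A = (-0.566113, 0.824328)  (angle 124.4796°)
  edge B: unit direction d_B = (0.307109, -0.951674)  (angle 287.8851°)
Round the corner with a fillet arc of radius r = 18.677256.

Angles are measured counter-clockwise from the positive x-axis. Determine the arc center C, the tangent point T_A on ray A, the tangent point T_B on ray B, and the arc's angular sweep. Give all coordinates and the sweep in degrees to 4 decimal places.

bisector direction at 206.1824° = (-0.897394,-0.441229)
center distance |VC| = r/sin(θ/2) = 18.677256/sin(81.7027°) = 18.874824
C = V + |VC|·bis = (-1.0209,-28.8102)
T_A = V + ((C−V)·d_A)·d_A = V + 2.7238·d_A = (14.3753,-18.2368)
T_B = V + ((C−V)·d_B)·d_B = V + 2.7238·d_B = (16.7538,-23.0742)
sweep = 180° − θ = 16.5945°

center=(-1.0209,-28.8102) T_A=(14.3753,-18.2368) T_B=(16.7538,-23.0742) sweep=16.5945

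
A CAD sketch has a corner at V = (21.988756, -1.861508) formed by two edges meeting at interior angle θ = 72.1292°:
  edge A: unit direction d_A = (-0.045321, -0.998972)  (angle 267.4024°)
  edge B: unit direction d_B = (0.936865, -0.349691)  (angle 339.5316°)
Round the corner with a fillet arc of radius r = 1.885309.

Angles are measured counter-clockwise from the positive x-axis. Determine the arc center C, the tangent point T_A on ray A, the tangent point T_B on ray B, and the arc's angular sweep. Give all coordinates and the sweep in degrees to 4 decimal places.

bisector direction at 303.4670° = (0.551457,-0.834204)
center distance |VC| = r/sin(θ/2) = 1.885309/sin(36.0646°) = 3.202511
C = V + |VC|·bis = (23.7548,-4.5331)
T_A = V + ((C−V)·d_A)·d_A = V + 2.5888·d_A = (21.8714,-4.4476)
T_B = V + ((C−V)·d_B)·d_B = V + 2.5888·d_B = (24.4141,-2.7668)
sweep = 180° − θ = 107.8708°

center=(23.7548,-4.5331) T_A=(21.8714,-4.4476) T_B=(24.4141,-2.7668) sweep=107.8708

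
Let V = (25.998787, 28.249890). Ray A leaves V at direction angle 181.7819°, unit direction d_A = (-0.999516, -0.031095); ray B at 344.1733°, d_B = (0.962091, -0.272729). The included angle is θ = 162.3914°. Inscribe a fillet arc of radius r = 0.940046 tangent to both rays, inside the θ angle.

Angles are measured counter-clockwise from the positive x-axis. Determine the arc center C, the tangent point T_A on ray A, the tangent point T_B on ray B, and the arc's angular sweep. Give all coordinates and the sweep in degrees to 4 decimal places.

bisector direction at 262.9776° = (-0.122257,-0.992498)
center distance |VC| = r/sin(θ/2) = 0.940046/sin(81.1957°) = 0.951255
C = V + |VC|·bis = (25.8825,27.3058)
T_A = V + ((C−V)·d_A)·d_A = V + 0.1456·d_A = (25.8533,28.2454)
T_B = V + ((C−V)·d_B)·d_B = V + 0.1456·d_B = (26.1389,28.2102)
sweep = 180° − θ = 17.6086°

center=(25.8825,27.3058) T_A=(25.8533,28.2454) T_B=(26.1389,28.2102) sweep=17.6086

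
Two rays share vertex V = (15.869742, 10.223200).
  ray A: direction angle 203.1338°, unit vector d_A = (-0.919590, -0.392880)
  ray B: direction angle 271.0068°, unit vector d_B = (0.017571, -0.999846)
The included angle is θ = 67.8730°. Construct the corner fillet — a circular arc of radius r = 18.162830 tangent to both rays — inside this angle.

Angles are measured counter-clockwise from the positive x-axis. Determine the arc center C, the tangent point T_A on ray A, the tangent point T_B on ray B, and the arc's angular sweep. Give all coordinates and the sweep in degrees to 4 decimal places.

bisector direction at 237.0703° = (-0.543610,-0.839338)
center distance |VC| = r/sin(θ/2) = 18.162830/sin(33.9365°) = 32.533914
C = V + |VC|·bis = (-1.8160,-17.0838)
T_A = V + ((C−V)·d_A)·d_A = V + 26.9920·d_A = (-8.9518,-0.3814)
T_B = V + ((C−V)·d_B)·d_B = V + 26.9920·d_B = (16.3440,-16.7646)
sweep = 180° − θ = 112.1270°

center=(-1.8160,-17.0838) T_A=(-8.9518,-0.3814) T_B=(16.3440,-16.7646) sweep=112.1270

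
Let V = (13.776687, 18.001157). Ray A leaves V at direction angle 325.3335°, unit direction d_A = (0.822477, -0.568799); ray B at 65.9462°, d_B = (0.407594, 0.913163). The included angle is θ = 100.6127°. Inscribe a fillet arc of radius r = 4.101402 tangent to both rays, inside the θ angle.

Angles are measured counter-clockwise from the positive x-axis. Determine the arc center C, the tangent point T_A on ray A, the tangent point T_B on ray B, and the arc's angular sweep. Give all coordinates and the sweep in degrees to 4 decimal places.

center=(18.9095,19.4381) T_A=(16.5766,16.0648) T_B=(15.1643,21.1098) sweep=79.3873

bisector direction at 15.6399° = (0.962975,0.269590)
center distance |VC| = r/sin(θ/2) = 4.101402/sin(50.3064°) = 5.330163
C = V + |VC|·bis = (18.9095,19.4381)
T_A = V + ((C−V)·d_A)·d_A = V + 3.4043·d_A = (16.5766,16.0648)
T_B = V + ((C−V)·d_B)·d_B = V + 3.4043·d_B = (15.1643,21.1098)
sweep = 180° − θ = 79.3873°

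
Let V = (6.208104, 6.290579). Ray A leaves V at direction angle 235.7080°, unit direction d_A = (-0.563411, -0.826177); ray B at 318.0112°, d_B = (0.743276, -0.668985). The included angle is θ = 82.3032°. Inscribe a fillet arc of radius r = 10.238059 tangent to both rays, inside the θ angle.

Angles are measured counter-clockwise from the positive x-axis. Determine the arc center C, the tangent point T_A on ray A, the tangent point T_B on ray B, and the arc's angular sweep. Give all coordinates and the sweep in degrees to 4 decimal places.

bisector direction at 276.8596° = (0.119437,-0.992842)
center distance |VC| = r/sin(θ/2) = 10.238059/sin(41.1516°) = 15.558092
C = V + |VC|·bis = (8.0663,-9.1561)
T_A = V + ((C−V)·d_A)·d_A = V + 11.7148·d_A = (-0.3921,-3.3879)
T_B = V + ((C−V)·d_B)·d_B = V + 11.7148·d_B = (14.9154,-1.5464)
sweep = 180° − θ = 97.6968°

center=(8.0663,-9.1561) T_A=(-0.3921,-3.3879) T_B=(14.9154,-1.5464) sweep=97.6968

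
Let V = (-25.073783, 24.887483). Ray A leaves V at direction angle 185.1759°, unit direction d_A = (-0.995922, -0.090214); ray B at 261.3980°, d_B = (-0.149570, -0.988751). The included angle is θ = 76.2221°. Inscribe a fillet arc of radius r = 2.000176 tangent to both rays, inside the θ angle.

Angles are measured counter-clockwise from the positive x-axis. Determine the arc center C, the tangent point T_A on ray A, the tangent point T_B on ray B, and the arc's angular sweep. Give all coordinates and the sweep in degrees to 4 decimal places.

bisector direction at 223.2870° = (-0.727929,-0.685653)
center distance |VC| = r/sin(θ/2) = 2.000176/sin(38.1110°) = 3.240791
C = V + |VC|·bis = (-27.4328,22.6654)
T_A = V + ((C−V)·d_A)·d_A = V + 2.5499·d_A = (-27.6133,24.6574)
T_B = V + ((C−V)·d_B)·d_B = V + 2.5499·d_B = (-25.4552,22.3663)
sweep = 180° − θ = 103.7779°

center=(-27.4328,22.6654) T_A=(-27.6133,24.6574) T_B=(-25.4552,22.3663) sweep=103.7779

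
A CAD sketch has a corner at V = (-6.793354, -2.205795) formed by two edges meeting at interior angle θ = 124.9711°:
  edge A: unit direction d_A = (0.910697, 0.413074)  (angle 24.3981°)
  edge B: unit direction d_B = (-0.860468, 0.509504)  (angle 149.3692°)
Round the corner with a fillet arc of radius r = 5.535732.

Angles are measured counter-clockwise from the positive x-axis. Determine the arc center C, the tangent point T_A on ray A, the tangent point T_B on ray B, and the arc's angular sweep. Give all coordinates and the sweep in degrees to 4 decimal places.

bisector direction at 86.8837° = (0.054364,0.998521)
center distance |VC| = r/sin(θ/2) = 5.535732/sin(62.4856°) = 6.241704
C = V + |VC|·bis = (-6.4540,4.0267)
T_A = V + ((C−V)·d_A)·d_A = V + 2.8835·d_A = (-4.1674,-1.0147)
T_B = V + ((C−V)·d_B)·d_B = V + 2.8835·d_B = (-9.2745,-0.7366)
sweep = 180° − θ = 55.0289°

center=(-6.4540,4.0267) T_A=(-4.1674,-1.0147) T_B=(-9.2745,-0.7366) sweep=55.0289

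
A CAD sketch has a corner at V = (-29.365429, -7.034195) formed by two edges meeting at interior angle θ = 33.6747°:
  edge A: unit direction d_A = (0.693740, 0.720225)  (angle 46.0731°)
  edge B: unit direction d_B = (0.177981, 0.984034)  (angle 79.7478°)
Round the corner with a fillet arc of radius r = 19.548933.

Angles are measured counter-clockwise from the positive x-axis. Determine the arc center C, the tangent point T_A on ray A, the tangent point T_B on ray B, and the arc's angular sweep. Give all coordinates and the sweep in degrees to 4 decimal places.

center=(1.3684,53.0521) T_A=(15.4481,39.4902) T_B=(-17.8684,56.5314) sweep=146.3253

bisector direction at 62.9105° = (0.455383,0.890296)
center distance |VC| = r/sin(θ/2) = 19.548933/sin(16.8374°) = 67.490219
C = V + |VC|·bis = (1.3684,53.0521)
T_A = V + ((C−V)·d_A)·d_A = V + 64.5970·d_A = (15.4481,39.4902)
T_B = V + ((C−V)·d_B)·d_B = V + 64.5970·d_B = (-17.8684,56.5314)
sweep = 180° − θ = 146.3253°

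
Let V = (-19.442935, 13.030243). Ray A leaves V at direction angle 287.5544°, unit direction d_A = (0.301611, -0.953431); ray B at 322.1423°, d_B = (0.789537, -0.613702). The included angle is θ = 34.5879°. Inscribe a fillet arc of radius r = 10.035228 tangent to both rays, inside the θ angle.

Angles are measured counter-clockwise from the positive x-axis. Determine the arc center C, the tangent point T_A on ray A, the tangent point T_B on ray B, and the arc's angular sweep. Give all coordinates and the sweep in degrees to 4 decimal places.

center=(-0.1537,-14.6734) T_A=(-9.7216,-17.7002) T_B=(6.0050,-6.7502) sweep=145.4121

bisector direction at 304.8483° = (0.571406,-0.820667)
center distance |VC| = r/sin(θ/2) = 10.035228/sin(17.2939°) = 33.757497
C = V + |VC|·bis = (-0.1537,-14.6734)
T_A = V + ((C−V)·d_A)·d_A = V + 32.2314·d_A = (-9.7216,-17.7002)
T_B = V + ((C−V)·d_B)·d_B = V + 32.2314·d_B = (6.0050,-6.7502)
sweep = 180° − θ = 145.4121°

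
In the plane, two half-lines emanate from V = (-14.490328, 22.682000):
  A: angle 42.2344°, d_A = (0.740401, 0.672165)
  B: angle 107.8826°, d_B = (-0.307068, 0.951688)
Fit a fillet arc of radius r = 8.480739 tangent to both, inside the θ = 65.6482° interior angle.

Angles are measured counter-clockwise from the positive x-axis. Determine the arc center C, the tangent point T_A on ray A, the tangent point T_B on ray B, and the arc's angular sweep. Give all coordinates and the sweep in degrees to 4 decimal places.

bisector direction at 75.0585° = (0.257833,0.966190)
center distance |VC| = r/sin(θ/2) = 8.480739/sin(32.8241°) = 15.645338
C = V + |VC|·bis = (-10.4564,37.7984)
T_A = V + ((C−V)·d_A)·d_A = V + 13.1474·d_A = (-4.7560,31.5192)
T_B = V + ((C−V)·d_B)·d_B = V + 13.1474·d_B = (-18.5275,35.1942)
sweep = 180° − θ = 114.3518°

center=(-10.4564,37.7984) T_A=(-4.7560,31.5192) T_B=(-18.5275,35.1942) sweep=114.3518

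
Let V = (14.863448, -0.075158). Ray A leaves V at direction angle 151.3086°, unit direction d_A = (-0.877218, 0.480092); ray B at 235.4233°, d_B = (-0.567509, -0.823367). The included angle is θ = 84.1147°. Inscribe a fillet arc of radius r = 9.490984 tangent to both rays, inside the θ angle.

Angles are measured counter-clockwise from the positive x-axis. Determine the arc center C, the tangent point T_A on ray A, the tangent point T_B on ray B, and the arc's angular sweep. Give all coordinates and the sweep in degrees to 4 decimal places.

center=(1.0789,-3.3504) T_A=(5.6355,4.9752) T_B=(8.8935,-8.7367) sweep=95.8853

bisector direction at 193.3660° = (-0.972913,-0.231170)
center distance |VC| = r/sin(θ/2) = 9.490984/sin(42.0573°) = 14.168310
C = V + |VC|·bis = (1.0789,-3.3504)
T_A = V + ((C−V)·d_A)·d_A = V + 10.5196·d_A = (5.6355,4.9752)
T_B = V + ((C−V)·d_B)·d_B = V + 10.5196·d_B = (8.8935,-8.7367)
sweep = 180° − θ = 95.8853°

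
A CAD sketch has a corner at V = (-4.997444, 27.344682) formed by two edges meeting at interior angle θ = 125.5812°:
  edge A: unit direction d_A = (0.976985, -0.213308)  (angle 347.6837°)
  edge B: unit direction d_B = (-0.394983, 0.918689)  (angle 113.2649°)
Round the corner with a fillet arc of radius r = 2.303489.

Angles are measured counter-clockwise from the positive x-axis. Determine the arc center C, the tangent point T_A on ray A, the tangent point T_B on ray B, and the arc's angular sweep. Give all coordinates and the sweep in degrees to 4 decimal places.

bisector direction at 50.4743° = (0.636424,0.771339)
center distance |VC| = r/sin(θ/2) = 2.303489/sin(62.7906°) = 2.590107
C = V + |VC|·bis = (-3.3490,29.3425)
T_A = V + ((C−V)·d_A)·d_A = V + 1.1843·d_A = (-3.8404,27.0921)
T_B = V + ((C−V)·d_B)·d_B = V + 1.1843·d_B = (-5.4652,28.4327)
sweep = 180° − θ = 54.4188°

center=(-3.3490,29.3425) T_A=(-3.8404,27.0921) T_B=(-5.4652,28.4327) sweep=54.4188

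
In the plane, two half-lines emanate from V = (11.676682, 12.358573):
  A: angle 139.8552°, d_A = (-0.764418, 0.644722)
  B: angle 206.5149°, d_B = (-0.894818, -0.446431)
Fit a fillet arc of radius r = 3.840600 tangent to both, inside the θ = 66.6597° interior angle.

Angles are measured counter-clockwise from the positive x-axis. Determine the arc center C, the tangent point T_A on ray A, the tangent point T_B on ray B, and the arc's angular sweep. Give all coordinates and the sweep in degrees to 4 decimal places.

bisector direction at 173.1851° = (-0.992935,0.118663)
center distance |VC| = r/sin(θ/2) = 3.840600/sin(33.3299°) = 6.989795
C = V + |VC|·bis = (4.7363,13.1880)
T_A = V + ((C−V)·d_A)·d_A = V + 5.8401·d_A = (7.2124,16.1238)
T_B = V + ((C−V)·d_B)·d_B = V + 5.8401·d_B = (6.4508,9.7514)
sweep = 180° − θ = 113.3403°

center=(4.7363,13.1880) T_A=(7.2124,16.1238) T_B=(6.4508,9.7514) sweep=113.3403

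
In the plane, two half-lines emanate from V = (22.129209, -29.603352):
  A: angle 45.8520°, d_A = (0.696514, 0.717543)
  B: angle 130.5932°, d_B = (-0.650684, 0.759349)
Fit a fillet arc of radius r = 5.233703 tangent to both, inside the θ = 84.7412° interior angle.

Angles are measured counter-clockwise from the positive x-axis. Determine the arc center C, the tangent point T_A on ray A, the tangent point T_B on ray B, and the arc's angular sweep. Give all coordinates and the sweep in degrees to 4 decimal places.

bisector direction at 88.2226° = (0.031017,0.999519)
center distance |VC| = r/sin(θ/2) = 5.233703/sin(42.3706°) = 7.766021
C = V + |VC|·bis = (22.3701,-21.8411)
T_A = V + ((C−V)·d_A)·d_A = V + 5.7375·d_A = (26.1255,-25.4864)
T_B = V + ((C−V)·d_B)·d_B = V + 5.7375·d_B = (18.3959,-25.2466)
sweep = 180° − θ = 95.2588°

center=(22.3701,-21.8411) T_A=(26.1255,-25.4864) T_B=(18.3959,-25.2466) sweep=95.2588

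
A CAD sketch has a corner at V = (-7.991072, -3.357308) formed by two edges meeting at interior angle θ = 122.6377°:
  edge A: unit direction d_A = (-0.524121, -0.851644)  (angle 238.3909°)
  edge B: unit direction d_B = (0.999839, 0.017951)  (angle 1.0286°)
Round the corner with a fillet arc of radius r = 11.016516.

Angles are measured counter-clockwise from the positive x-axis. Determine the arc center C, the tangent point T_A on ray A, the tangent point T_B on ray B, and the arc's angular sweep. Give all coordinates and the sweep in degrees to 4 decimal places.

center=(-1.7676,-14.2639) T_A=(-11.1498,-8.4899) T_B=(-1.9654,-3.2491) sweep=57.3623

bisector direction at 299.7097° = (0.495606,-0.868547)
center distance |VC| = r/sin(θ/2) = 11.016516/sin(61.3188°) = 12.557237
C = V + |VC|·bis = (-1.7676,-14.2639)
T_A = V + ((C−V)·d_A)·d_A = V + 6.0267·d_A = (-11.1498,-8.4899)
T_B = V + ((C−V)·d_B)·d_B = V + 6.0267·d_B = (-1.9654,-3.2491)
sweep = 180° − θ = 57.3623°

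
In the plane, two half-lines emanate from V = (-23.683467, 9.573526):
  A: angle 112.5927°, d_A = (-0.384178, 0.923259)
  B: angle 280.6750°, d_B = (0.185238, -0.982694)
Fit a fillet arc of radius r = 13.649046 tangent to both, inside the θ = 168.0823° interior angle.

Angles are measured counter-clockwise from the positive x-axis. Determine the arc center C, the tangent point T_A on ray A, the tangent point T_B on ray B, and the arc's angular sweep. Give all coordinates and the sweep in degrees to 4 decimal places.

center=(-36.8324,5.6452) T_A=(-24.2308,10.8889) T_B=(-23.4196,8.1735) sweep=11.9177

bisector direction at 196.6338° = (-0.958154,-0.286254)
center distance |VC| = r/sin(θ/2) = 13.649046/sin(84.0412°) = 13.723196
C = V + |VC|·bis = (-36.8324,5.6452)
T_A = V + ((C−V)·d_A)·d_A = V + 1.4247·d_A = (-24.2308,10.8889)
T_B = V + ((C−V)·d_B)·d_B = V + 1.4247·d_B = (-23.4196,8.1735)
sweep = 180° − θ = 11.9177°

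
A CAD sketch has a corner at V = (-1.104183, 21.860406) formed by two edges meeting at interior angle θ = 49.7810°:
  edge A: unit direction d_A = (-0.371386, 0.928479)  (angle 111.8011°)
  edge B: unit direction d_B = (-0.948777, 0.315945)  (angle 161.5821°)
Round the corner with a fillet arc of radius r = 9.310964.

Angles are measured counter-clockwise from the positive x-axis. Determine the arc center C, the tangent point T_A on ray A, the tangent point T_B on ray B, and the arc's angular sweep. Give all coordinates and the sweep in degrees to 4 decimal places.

bisector direction at 136.6916° = (-0.727672,0.685925)
center distance |VC| = r/sin(θ/2) = 9.310964/sin(24.8905°) = 22.122325
C = V + |VC|·bis = (-17.2020,37.0347)
T_A = V + ((C−V)·d_A)·d_A = V + 20.0675·d_A = (-8.5570,40.4926)
T_B = V + ((C−V)·d_B)·d_B = V + 20.0675·d_B = (-20.1437,28.2006)
sweep = 180° − θ = 130.2190°

center=(-17.2020,37.0347) T_A=(-8.5570,40.4926) T_B=(-20.1437,28.2006) sweep=130.2190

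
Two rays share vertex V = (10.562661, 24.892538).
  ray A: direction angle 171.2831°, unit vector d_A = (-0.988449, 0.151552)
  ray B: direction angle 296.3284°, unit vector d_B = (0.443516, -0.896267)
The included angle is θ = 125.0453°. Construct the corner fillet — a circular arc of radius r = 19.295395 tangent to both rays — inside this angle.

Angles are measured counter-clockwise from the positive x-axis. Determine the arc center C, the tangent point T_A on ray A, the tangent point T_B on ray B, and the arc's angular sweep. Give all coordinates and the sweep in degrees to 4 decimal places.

center=(-2.2805,7.3408) T_A=(0.6437,26.4133) T_B=(15.0133,15.8986) sweep=54.9547

bisector direction at 233.8057° = (-0.590525,-0.807020)
center distance |VC| = r/sin(θ/2) = 19.295395/sin(62.5226°) = 21.748806
C = V + |VC|·bis = (-2.2805,7.3408)
T_A = V + ((C−V)·d_A)·d_A = V + 10.0349·d_A = (0.6437,26.4133)
T_B = V + ((C−V)·d_B)·d_B = V + 10.0349·d_B = (15.0133,15.8986)
sweep = 180° − θ = 54.9547°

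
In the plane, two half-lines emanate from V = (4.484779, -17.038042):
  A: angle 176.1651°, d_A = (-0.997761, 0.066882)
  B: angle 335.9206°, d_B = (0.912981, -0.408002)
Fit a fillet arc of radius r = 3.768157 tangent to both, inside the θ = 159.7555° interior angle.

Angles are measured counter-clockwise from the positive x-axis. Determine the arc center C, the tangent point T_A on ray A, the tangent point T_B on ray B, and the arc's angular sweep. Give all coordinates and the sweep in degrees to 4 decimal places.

bisector direction at 256.0428° = (-0.241196,-0.970476)
center distance |VC| = r/sin(θ/2) = 3.768157/sin(79.8778°) = 3.827736
C = V + |VC|·bis = (3.5615,-20.7528)
T_A = V + ((C−V)·d_A)·d_A = V + 0.6727·d_A = (3.8136,-16.9930)
T_B = V + ((C−V)·d_B)·d_B = V + 0.6727·d_B = (5.0990,-17.3125)
sweep = 180° − θ = 20.2445°

center=(3.5615,-20.7528) T_A=(3.8136,-16.9930) T_B=(5.0990,-17.3125) sweep=20.2445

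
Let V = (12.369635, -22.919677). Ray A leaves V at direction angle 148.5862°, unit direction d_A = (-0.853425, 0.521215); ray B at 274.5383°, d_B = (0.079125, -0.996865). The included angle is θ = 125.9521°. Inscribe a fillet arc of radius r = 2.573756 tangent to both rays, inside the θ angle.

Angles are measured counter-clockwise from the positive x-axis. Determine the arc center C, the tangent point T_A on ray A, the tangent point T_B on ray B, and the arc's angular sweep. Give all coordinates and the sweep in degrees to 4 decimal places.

bisector direction at 211.5623° = (-0.852072,-0.523425)
center distance |VC| = r/sin(θ/2) = 2.573756/sin(62.9761°) = 2.889209
C = V + |VC|·bis = (9.9078,-24.4320)
T_A = V + ((C−V)·d_A)·d_A = V + 1.3127·d_A = (11.2493,-22.2355)
T_B = V + ((C−V)·d_B)·d_B = V + 1.3127·d_B = (12.4735,-24.2283)
sweep = 180° − θ = 54.0479°

center=(9.9078,-24.4320) T_A=(11.2493,-22.2355) T_B=(12.4735,-24.2283) sweep=54.0479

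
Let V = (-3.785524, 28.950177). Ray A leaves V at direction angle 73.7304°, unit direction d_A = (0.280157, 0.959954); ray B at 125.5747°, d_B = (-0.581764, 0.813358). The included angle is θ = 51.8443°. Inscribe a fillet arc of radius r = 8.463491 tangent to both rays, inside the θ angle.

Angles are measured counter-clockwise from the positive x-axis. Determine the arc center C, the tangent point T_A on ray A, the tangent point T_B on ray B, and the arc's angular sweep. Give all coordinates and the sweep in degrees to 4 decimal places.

bisector direction at 99.6526° = (-0.167673,0.985843)
center distance |VC| = r/sin(θ/2) = 8.463491/sin(25.9221°) = 19.360632
C = V + |VC|·bis = (-7.0318,48.0367)
T_A = V + ((C−V)·d_A)·d_A = V + 17.4127·d_A = (1.0928,45.6656)
T_B = V + ((C−V)·d_B)·d_B = V + 17.4127·d_B = (-13.9156,43.1130)
sweep = 180° − θ = 128.1557°

center=(-7.0318,48.0367) T_A=(1.0928,45.6656) T_B=(-13.9156,43.1130) sweep=128.1557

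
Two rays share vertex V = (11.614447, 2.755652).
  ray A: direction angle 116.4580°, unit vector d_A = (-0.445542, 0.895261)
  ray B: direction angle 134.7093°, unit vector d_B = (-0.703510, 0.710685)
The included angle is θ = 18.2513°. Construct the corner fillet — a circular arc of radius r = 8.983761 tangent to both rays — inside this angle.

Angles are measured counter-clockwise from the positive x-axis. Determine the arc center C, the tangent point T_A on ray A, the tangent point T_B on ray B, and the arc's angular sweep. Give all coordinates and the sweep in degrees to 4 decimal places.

bisector direction at 125.5837° = (-0.581891,0.813267)
center distance |VC| = r/sin(θ/2) = 8.983761/sin(9.1257°) = 56.644109
C = V + |VC|·bis = (-21.3462,48.8224)
T_A = V + ((C−V)·d_A)·d_A = V + 55.9272·d_A = (-13.3034,52.8251)
T_B = V + ((C−V)·d_B)·d_B = V + 55.9272·d_B = (-27.7309,42.5023)
sweep = 180° − θ = 161.7487°

center=(-21.3462,48.8224) T_A=(-13.3034,52.8251) T_B=(-27.7309,42.5023) sweep=161.7487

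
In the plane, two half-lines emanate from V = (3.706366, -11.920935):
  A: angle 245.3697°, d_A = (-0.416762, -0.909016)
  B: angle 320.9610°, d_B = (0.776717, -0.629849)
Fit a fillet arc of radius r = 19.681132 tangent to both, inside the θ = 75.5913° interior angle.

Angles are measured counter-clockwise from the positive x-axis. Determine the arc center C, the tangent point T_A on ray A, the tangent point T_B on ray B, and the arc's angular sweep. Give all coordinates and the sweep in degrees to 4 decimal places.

bisector direction at 283.1653° = (0.227762,-0.973717)
center distance |VC| = r/sin(θ/2) = 19.681132/sin(37.7957°) = 32.114263
C = V + |VC|·bis = (11.0208,-43.1911)
T_A = V + ((C−V)·d_A)·d_A = V + 25.3767·d_A = (-6.8697,-34.9888)
T_B = V + ((C−V)·d_B)·d_B = V + 25.3767·d_B = (23.4169,-27.9045)
sweep = 180° − θ = 104.4087°

center=(11.0208,-43.1911) T_A=(-6.8697,-34.9888) T_B=(23.4169,-27.9045) sweep=104.4087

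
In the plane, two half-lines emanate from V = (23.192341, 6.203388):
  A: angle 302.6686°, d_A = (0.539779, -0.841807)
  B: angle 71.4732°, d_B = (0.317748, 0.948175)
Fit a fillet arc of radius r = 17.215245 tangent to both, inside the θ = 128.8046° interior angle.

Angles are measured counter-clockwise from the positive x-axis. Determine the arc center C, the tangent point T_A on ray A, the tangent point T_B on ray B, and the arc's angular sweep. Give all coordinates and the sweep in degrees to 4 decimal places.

center=(42.1360,8.5532) T_A=(27.6441,-0.7393) T_B=(25.8129,14.0233) sweep=51.1954

bisector direction at 7.0709° = (0.992395,0.123097)
center distance |VC| = r/sin(θ/2) = 17.215245/sin(64.4023°) = 19.088815
C = V + |VC|·bis = (42.1360,8.5532)
T_A = V + ((C−V)·d_A)·d_A = V + 8.2473·d_A = (27.6441,-0.7393)
T_B = V + ((C−V)·d_B)·d_B = V + 8.2473·d_B = (25.8129,14.0233)
sweep = 180° − θ = 51.1954°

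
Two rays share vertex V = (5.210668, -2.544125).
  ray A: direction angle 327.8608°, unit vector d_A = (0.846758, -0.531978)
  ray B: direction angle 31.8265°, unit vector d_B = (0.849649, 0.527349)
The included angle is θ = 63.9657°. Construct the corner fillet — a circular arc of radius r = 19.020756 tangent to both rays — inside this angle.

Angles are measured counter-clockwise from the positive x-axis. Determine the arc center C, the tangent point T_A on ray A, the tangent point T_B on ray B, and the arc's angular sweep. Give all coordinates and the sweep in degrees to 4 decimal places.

bisector direction at 359.8436° = (0.999996,-0.002729)
center distance |VC| = r/sin(θ/2) = 19.020756/sin(31.9828°) = 35.910890
C = V + |VC|·bis = (41.1214,-2.6421)
T_A = V + ((C−V)·d_A)·d_A = V + 30.4599·d_A = (31.0028,-18.7481)
T_B = V + ((C−V)·d_B)·d_B = V + 30.4599·d_B = (31.0909,13.5188)
sweep = 180° − θ = 116.0343°

center=(41.1214,-2.6421) T_A=(31.0028,-18.7481) T_B=(31.0909,13.5188) sweep=116.0343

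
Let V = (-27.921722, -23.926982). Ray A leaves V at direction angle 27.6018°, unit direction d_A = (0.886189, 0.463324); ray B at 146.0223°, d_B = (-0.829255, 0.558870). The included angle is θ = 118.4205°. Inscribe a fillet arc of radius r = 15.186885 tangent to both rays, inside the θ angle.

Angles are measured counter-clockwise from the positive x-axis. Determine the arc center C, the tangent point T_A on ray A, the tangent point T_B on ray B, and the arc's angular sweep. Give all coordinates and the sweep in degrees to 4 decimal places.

bisector direction at 86.8121° = (0.055612,0.998452)
center distance |VC| = r/sin(θ/2) = 15.186885/sin(59.2103°) = 17.678667
C = V + |VC|·bis = (-26.9386,-6.2757)
T_A = V + ((C−V)·d_A)·d_A = V + 9.0495·d_A = (-19.9021,-19.7341)
T_B = V + ((C−V)·d_B)·d_B = V + 9.0495·d_B = (-35.4261,-18.8695)
sweep = 180° − θ = 61.5795°

center=(-26.9386,-6.2757) T_A=(-19.9021,-19.7341) T_B=(-35.4261,-18.8695) sweep=61.5795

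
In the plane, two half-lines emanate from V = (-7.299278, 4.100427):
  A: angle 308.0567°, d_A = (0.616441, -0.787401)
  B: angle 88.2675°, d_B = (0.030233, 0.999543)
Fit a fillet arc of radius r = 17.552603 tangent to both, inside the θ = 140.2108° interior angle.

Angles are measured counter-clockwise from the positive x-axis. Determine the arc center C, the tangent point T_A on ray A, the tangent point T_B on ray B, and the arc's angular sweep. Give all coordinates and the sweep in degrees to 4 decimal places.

center=(10.4373,9.9189) T_A=(-3.3836,-0.9012) T_B=(-7.1072,10.4496) sweep=39.7892

bisector direction at 18.1621° = (0.950178,0.311706)
center distance |VC| = r/sin(θ/2) = 17.552603/sin(70.1054°) = 18.666623
C = V + |VC|·bis = (10.4373,9.9189)
T_A = V + ((C−V)·d_A)·d_A = V + 6.3521·d_A = (-3.3836,-0.9012)
T_B = V + ((C−V)·d_B)·d_B = V + 6.3521·d_B = (-7.1072,10.4496)
sweep = 180° − θ = 39.7892°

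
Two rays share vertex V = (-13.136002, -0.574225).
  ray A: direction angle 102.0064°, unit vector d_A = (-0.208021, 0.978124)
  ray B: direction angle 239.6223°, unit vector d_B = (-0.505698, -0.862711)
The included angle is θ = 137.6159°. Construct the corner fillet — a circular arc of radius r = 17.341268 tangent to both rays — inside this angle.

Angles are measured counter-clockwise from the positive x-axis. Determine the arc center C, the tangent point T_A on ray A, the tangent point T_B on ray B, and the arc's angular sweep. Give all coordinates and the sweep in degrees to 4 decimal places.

center=(-31.4965,2.3948) T_A=(-14.5346,6.0022) T_B=(-16.5360,-6.3746) sweep=42.3841

bisector direction at 170.8144° = (-0.987176,0.159634)
center distance |VC| = r/sin(θ/2) = 17.341268/sin(68.8080°) = 18.599048
C = V + |VC|·bis = (-31.4965,2.3948)
T_A = V + ((C−V)·d_A)·d_A = V + 6.7235·d_A = (-14.5346,6.0022)
T_B = V + ((C−V)·d_B)·d_B = V + 6.7235·d_B = (-16.5360,-6.3746)
sweep = 180° − θ = 42.3841°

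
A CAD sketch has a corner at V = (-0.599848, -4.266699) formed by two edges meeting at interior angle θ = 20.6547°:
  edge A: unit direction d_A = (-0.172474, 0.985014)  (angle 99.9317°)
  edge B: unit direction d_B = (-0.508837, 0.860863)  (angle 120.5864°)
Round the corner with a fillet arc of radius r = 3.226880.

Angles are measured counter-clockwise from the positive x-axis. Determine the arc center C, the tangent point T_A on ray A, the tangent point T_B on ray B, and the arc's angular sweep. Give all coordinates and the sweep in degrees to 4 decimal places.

bisector direction at 110.2591° = (-0.346265,0.938137)
center distance |VC| = r/sin(θ/2) = 3.226880/sin(10.3273°) = 17.999926
C = V + |VC|·bis = (-6.8326,12.6197)
T_A = V + ((C−V)·d_A)·d_A = V + 17.7083·d_A = (-3.6541,13.1762)
T_B = V + ((C−V)·d_B)·d_B = V + 17.7083·d_B = (-9.6105,10.9777)
sweep = 180° − θ = 159.3453°

center=(-6.8326,12.6197) T_A=(-3.6541,13.1762) T_B=(-9.6105,10.9777) sweep=159.3453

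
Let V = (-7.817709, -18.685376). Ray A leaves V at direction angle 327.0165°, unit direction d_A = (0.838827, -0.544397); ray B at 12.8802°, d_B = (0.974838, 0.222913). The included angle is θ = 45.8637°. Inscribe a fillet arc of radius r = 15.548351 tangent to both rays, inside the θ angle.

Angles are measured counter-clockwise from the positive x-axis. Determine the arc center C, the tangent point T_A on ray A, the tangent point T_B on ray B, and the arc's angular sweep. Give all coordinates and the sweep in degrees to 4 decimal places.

center=(31.4746,-25.6502) T_A=(23.0101,-38.6926) T_B=(28.0087,-10.4931) sweep=134.1363

bisector direction at 349.9484° = (0.984651,-0.174536)
center distance |VC| = r/sin(θ/2) = 15.548351/sin(22.9319°) = 39.904815
C = V + |VC|·bis = (31.4746,-25.6502)
T_A = V + ((C−V)·d_A)·d_A = V + 36.7511·d_A = (23.0101,-38.6926)
T_B = V + ((C−V)·d_B)·d_B = V + 36.7511·d_B = (28.0087,-10.4931)
sweep = 180° − θ = 134.1363°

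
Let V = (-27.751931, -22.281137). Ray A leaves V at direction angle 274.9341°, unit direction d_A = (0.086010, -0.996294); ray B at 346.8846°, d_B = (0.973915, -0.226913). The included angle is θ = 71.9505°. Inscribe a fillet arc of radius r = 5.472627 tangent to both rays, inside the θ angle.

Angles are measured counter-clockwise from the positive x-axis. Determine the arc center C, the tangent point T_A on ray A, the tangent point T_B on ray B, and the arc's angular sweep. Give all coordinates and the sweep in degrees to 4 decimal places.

center=(-21.6511,-29.3218) T_A=(-27.1035,-29.7925) T_B=(-20.4093,-23.9919) sweep=108.0495

bisector direction at 310.9094° = (0.654864,-0.755747)
center distance |VC| = r/sin(θ/2) = 5.472627/sin(35.9753°) = 9.316129
C = V + |VC|·bis = (-21.6511,-29.3218)
T_A = V + ((C−V)·d_A)·d_A = V + 7.5393·d_A = (-27.1035,-29.7925)
T_B = V + ((C−V)·d_B)·d_B = V + 7.5393·d_B = (-20.4093,-23.9919)
sweep = 180° − θ = 108.0495°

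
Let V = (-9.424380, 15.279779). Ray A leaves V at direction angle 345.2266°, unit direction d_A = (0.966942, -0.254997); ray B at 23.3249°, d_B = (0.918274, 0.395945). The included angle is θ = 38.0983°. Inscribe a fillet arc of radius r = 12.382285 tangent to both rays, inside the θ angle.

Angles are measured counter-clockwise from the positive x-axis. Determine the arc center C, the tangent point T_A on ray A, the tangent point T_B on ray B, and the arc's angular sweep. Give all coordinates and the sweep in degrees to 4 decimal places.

bisector direction at 4.2758° = (0.997217,0.074557)
center distance |VC| = r/sin(θ/2) = 12.382285/sin(19.0492°) = 37.938348
C = V + |VC|·bis = (28.4084,18.1083)
T_A = V + ((C−V)·d_A)·d_A = V + 35.8608·d_A = (25.2509,6.1354)
T_B = V + ((C−V)·d_B)·d_B = V + 35.8608·d_B = (23.5057,29.4787)
sweep = 180° − θ = 141.9017°

center=(28.4084,18.1083) T_A=(25.2509,6.1354) T_B=(23.5057,29.4787) sweep=141.9017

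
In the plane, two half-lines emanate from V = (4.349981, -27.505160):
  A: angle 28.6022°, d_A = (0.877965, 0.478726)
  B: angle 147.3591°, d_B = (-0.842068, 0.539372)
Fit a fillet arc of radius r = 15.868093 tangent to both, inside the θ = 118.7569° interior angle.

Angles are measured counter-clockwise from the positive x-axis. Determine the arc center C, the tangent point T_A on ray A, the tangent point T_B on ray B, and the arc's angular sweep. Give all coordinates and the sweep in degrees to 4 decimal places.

bisector direction at 87.9806° = (0.035237,0.999379)
center distance |VC| = r/sin(θ/2) = 15.868093/sin(59.3785°) = 18.439467
C = V + |VC|·bis = (4.9997,-9.0771)
T_A = V + ((C−V)·d_A)·d_A = V + 9.3924·d_A = (12.5962,-23.0088)
T_B = V + ((C−V)·d_B)·d_B = V + 9.3924·d_B = (-3.5591,-22.4392)
sweep = 180° − θ = 61.2431°

center=(4.9997,-9.0771) T_A=(12.5962,-23.0088) T_B=(-3.5591,-22.4392) sweep=61.2431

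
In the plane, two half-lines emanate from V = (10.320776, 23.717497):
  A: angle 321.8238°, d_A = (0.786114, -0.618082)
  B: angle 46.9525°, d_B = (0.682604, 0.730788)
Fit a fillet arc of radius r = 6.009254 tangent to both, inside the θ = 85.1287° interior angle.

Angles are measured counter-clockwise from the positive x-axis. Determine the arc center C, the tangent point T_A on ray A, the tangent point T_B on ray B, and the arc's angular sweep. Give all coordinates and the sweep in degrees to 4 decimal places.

center=(19.1787,24.3972) T_A=(15.4645,19.6733) T_B=(14.7872,28.4992) sweep=94.8713

bisector direction at 4.3881° = (0.997069,0.076513)
center distance |VC| = r/sin(θ/2) = 6.009254/sin(42.5643°) = 8.883938
C = V + |VC|·bis = (19.1787,24.3972)
T_A = V + ((C−V)·d_A)·d_A = V + 6.5432·d_A = (15.4645,19.6733)
T_B = V + ((C−V)·d_B)·d_B = V + 6.5432·d_B = (14.7872,28.4992)
sweep = 180° − θ = 94.8713°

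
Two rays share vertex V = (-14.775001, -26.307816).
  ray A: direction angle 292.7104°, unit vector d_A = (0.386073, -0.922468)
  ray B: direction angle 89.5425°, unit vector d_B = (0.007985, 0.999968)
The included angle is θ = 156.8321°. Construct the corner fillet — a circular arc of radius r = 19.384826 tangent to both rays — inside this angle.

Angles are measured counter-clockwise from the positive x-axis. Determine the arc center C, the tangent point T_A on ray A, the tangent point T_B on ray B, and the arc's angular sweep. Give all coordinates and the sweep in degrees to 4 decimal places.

bisector direction at 11.1265° = (0.981204,0.192975)
center distance |VC| = r/sin(θ/2) = 19.384826/sin(78.4160°) = 19.787875
C = V + |VC|·bis = (4.6409,-22.4893)
T_A = V + ((C−V)·d_A)·d_A = V + 3.9735·d_A = (-13.2409,-29.9732)
T_B = V + ((C−V)·d_B)·d_B = V + 3.9735·d_B = (-14.7433,-22.3345)
sweep = 180° − θ = 23.1679°

center=(4.6409,-22.4893) T_A=(-13.2409,-29.9732) T_B=(-14.7433,-22.3345) sweep=23.1679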